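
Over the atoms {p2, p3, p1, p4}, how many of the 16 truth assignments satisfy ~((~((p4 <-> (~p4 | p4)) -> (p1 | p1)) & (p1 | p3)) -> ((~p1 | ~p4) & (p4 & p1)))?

2

Initial set: {~((~((p4 <-> (~p4 | p4)) -> (p1 | p1)) & (p1 | p3)) -> ((~p1 | ~p4) & (p4 & p1)))}.
~((~((p4 <-> (~p4 | p4)) -> (p1 | p1)) & (p1 | p3)) -> ((~p1 | ~p4) & (p4 & p1))): α-rule — add (~((p4 <-> (~p4 | p4)) -> (p1 | p1)) & (p1 | p3)), ~((~p1 | ~p4) & (p4 & p1)).
(~((p4 <-> (~p4 | p4)) -> (p1 | p1)) & (p1 | p3)): α-rule — add ~((p4 <-> (~p4 | p4)) -> (p1 | p1)), (p1 | p3).
~((p4 <-> (~p4 | p4)) -> (p1 | p1)): α-rule — add (p4 <-> (~p4 | p4)), ~(p1 | p1).
~(p1 | p1): α-rule — add ~p1, ~p1.
~((~p1 | ~p4) & (p4 & p1)): β-rule — branch into ~(~p1 | ~p4)  //  ~(p4 & p1).
  branch 1 (add ~(~p1 | ~p4)):
    ~(~p1 | ~p4): α-rule — add ~~p1, ~~p4.
    × closes — contains both p1 and ~p1.
  branch 2 (add ~(p4 & p1)):
    (p1 | p3): β-rule — branch into p1  //  p3.
      branch 2.1 (add p1):
        × closes — contains both p1 and ~p1.
      branch 2.2 (add p3):
        (p4 <-> (~p4 | p4)): β-rule — branch into p4, (~p4 | p4)  //  ~p4, ~(~p4 | p4).
          branch 2.2.1 (add p4, (~p4 | p4)):
            ~(p4 & p1): β-rule — branch into ~p4  //  ~p1.
              branch 2.2.1.1 (add ~p4):
                × closes — contains both p4 and ~p4.
              branch 2.2.1.2 (add ~p1):
                (~p4 | p4): β-rule — branch into ~p4  //  p4.
                  branch 2.2.1.2.1 (add ~p4):
                    × closes — contains both p4 and ~p4.
                  branch 2.2.1.2.2 (add p4):
                    ○ open, literals {p1=0, p3=1, p4=1}.
          branch 2.2.2 (add ~p4, ~(~p4 | p4)):
            ~(~p4 | p4): α-rule — add ~~p4, ~p4.
            × closes — contains both p4 and ~p4.
5 branches closed, 1 open.
Each open branch fixes some atoms; the unmentioned ones are free. Counting distinct full assignments: branch {p1=0, p3=1, p4=1} (p2) contributes 2 new. Total: 2.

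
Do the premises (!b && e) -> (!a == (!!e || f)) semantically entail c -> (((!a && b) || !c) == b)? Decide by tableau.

No

Initial set: {((!b && e) -> (!a == (!!e || f))); !(c -> (((!a && b) || !c) == b))}.
!(c -> (((!a && b) || !c) == b)): α-rule — add c, !(((!a && b) || !c) == b).
((!b && e) -> (!a == (!!e || f))): β-rule — branch into !(!b && e)  //  (!a == (!!e || f)).
  branch 1 (add !(!b && e)):
    !(((!a && b) || !c) == b): β-rule — branch into ((!a && b) || !c), !b  //  !((!a && b) || !c), b.
      branch 1.1 (add ((!a && b) || !c), !b):
        !(!b && e): β-rule — branch into !!b  //  !e.
          branch 1.1.1 (add !!b):
            × closes — contains both b and !b.
          branch 1.1.2 (add !e):
            ((!a && b) || !c): β-rule — branch into (!a && b)  //  !c.
              branch 1.1.2.1 (add (!a && b)):
                (!a && b): α-rule — add !a, b.
                × closes — contains both b and !b.
              branch 1.1.2.2 (add !c):
                × closes — contains both c and !c.
      branch 1.2 (add !((!a && b) || !c), b):
        !((!a && b) || !c): α-rule — add !(!a && b), !!c.
        !(!b && e): β-rule — branch into !!b  //  !e.
          branch 1.2.1 (add !!b):
            !(!a && b): β-rule — branch into !!a  //  !b.
              branch 1.2.1.1 (add !!a):
                ○ open, literals {a=T, b=T, c=T}.
              branch 1.2.1.2 (add !b):
                × closes — contains both b and !b.
          branch 1.2.2 (add !e):
            !(!a && b): β-rule — branch into !!a  //  !b.
              branch 1.2.2.1 (add !!a):
                ○ open, literals {a=T, b=T, c=T, e=F}.
              branch 1.2.2.2 (add !b):
                × closes — contains both b and !b.
  branch 2 (add (!a == (!!e || f))):
    !(((!a && b) || !c) == b): β-rule — branch into ((!a && b) || !c), !b  //  !((!a && b) || !c), b.
      branch 2.1 (add ((!a && b) || !c), !b):
        (!a == (!!e || f)): β-rule — branch into !a, (!!e || f)  //  !!a, !(!!e || f).
          branch 2.1.1 (add !a, (!!e || f)):
            ((!a && b) || !c): β-rule — branch into (!a && b)  //  !c.
              branch 2.1.1.1 (add (!a && b)):
                (!a && b): α-rule — add !a, b.
                × closes — contains both b and !b.
              branch 2.1.1.2 (add !c):
                × closes — contains both c and !c.
          branch 2.1.2 (add !!a, !(!!e || f)):
            !(!!e || f): α-rule — add !!!e, !f.
            !!!e: drop double negation, giving !e.
            ((!a && b) || !c): β-rule — branch into (!a && b)  //  !c.
              branch 2.1.2.1 (add (!a && b)):
                (!a && b): α-rule — add !a, b.
                × closes — contains both a and !a.
              branch 2.1.2.2 (add !c):
                × closes — contains both c and !c.
      branch 2.2 (add !((!a && b) || !c), b):
        !((!a && b) || !c): α-rule — add !(!a && b), !!c.
        (!a == (!!e || f)): β-rule — branch into !a, (!!e || f)  //  !!a, !(!!e || f).
          branch 2.2.1 (add !a, (!!e || f)):
            !(!a && b): β-rule — branch into !!a  //  !b.
              branch 2.2.1.1 (add !!a):
                × closes — contains both a and !a.
              branch 2.2.1.2 (add !b):
                × closes — contains both b and !b.
          branch 2.2.2 (add !!a, !(!!e || f)):
            !(!!e || f): α-rule — add !!!e, !f.
            !!!e: drop double negation, giving !e.
            !(!a && b): β-rule — branch into !!a  //  !b.
              branch 2.2.2.1 (add !!a):
                ○ open, literals {a=T, b=T, c=T, e=F, f=F}.
              branch 2.2.2.2 (add !b):
                × closes — contains both b and !b.
12 branches closed, 3 open.
An open branch gives a countermodel: a=T, b=T, c=T (unmentioned atoms arbitrary); the premises hold there but the conclusion fails.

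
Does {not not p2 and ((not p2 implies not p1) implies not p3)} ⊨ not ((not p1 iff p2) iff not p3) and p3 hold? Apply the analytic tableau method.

Initial set: {(not not p2 and ((not p2 implies not p1) implies not p3)); not (not ((not p1 iff p2) iff not p3) and p3)}.
(not not p2 and ((not p2 implies not p1) implies not p3)): α-rule — add not not p2, ((not p2 implies not p1) implies not p3).
not not p2: drop double negation, giving p2.
not (not ((not p1 iff p2) iff not p3) and p3): β-rule — branch into not not ((not p1 iff p2) iff not p3)  //  not p3.
  branch 1 (add not not ((not p1 iff p2) iff not p3)):
    ((not p2 implies not p1) implies not p3): β-rule — branch into not (not p2 implies not p1)  //  not p3.
      branch 1.1 (add not (not p2 implies not p1)):
        not (not p2 implies not p1): α-rule — add not p2, not not p1.
        × closes — contains both p2 and not p2.
      branch 1.2 (add not p3):
        not not ((not p1 iff p2) iff not p3): β-rule — branch into (not p1 iff p2), not p3  //  not (not p1 iff p2), not not p3.
          branch 1.2.1 (add (not p1 iff p2), not p3):
            (not p1 iff p2): β-rule — branch into not p1, p2  //  not not p1, not p2.
              branch 1.2.1.1 (add not p1, p2):
                ○ open, literals {p1=false, p2=true, p3=false}.
              branch 1.2.1.2 (add not not p1, not p2):
                × closes — contains both p2 and not p2.
          branch 1.2.2 (add not (not p1 iff p2), not not p3):
            × closes — contains both p3 and not p3.
  branch 2 (add not p3):
    ((not p2 implies not p1) implies not p3): β-rule — branch into not (not p2 implies not p1)  //  not p3.
      branch 2.1 (add not (not p2 implies not p1)):
        not (not p2 implies not p1): α-rule — add not p2, not not p1.
        × closes — contains both p2 and not p2.
      branch 2.2 (add not p3):
        ○ open, literals {p2=true, p3=false}.
4 branches closed, 2 open.
An open branch gives a countermodel: p1=false, p2=true, p3=false (unmentioned atoms arbitrary); the premises hold there but the conclusion fails.

No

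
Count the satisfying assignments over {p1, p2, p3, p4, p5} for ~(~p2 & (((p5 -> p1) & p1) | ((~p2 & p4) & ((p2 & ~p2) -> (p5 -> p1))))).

20

Initial set: {~(~p2 & (((p5 -> p1) & p1) | ((~p2 & p4) & ((p2 & ~p2) -> (p5 -> p1)))))}.
~(~p2 & (((p5 -> p1) & p1) | ((~p2 & p4) & ((p2 & ~p2) -> (p5 -> p1))))): β-rule — branch into ~~p2  //  ~(((p5 -> p1) & p1) | ((~p2 & p4) & ((p2 & ~p2) -> (p5 -> p1)))).
  branch 1 (add ~~p2):
    ○ open, literals {p2=1}.
  branch 2 (add ~(((p5 -> p1) & p1) | ((~p2 & p4) & ((p2 & ~p2) -> (p5 -> p1))))):
    ~(((p5 -> p1) & p1) | ((~p2 & p4) & ((p2 & ~p2) -> (p5 -> p1)))): α-rule — add ~((p5 -> p1) & p1), ~((~p2 & p4) & ((p2 & ~p2) -> (p5 -> p1))).
    ~((p5 -> p1) & p1): β-rule — branch into ~(p5 -> p1)  //  ~p1.
      branch 2.1 (add ~(p5 -> p1)):
        ~(p5 -> p1): α-rule — add p5, ~p1.
        ~((~p2 & p4) & ((p2 & ~p2) -> (p5 -> p1))): β-rule — branch into ~(~p2 & p4)  //  ~((p2 & ~p2) -> (p5 -> p1)).
          branch 2.1.1 (add ~(~p2 & p4)):
            ~(~p2 & p4): β-rule — branch into ~~p2  //  ~p4.
              branch 2.1.1.1 (add ~~p2):
                ○ open, literals {p1=0, p2=1, p5=1}.
              branch 2.1.1.2 (add ~p4):
                ○ open, literals {p1=0, p4=0, p5=1}.
          branch 2.1.2 (add ~((p2 & ~p2) -> (p5 -> p1))):
            ~((p2 & ~p2) -> (p5 -> p1)): α-rule — add (p2 & ~p2), ~(p5 -> p1).
            (p2 & ~p2): α-rule — add p2, ~p2.
            × closes — contains both p2 and ~p2.
      branch 2.2 (add ~p1):
        ~((~p2 & p4) & ((p2 & ~p2) -> (p5 -> p1))): β-rule — branch into ~(~p2 & p4)  //  ~((p2 & ~p2) -> (p5 -> p1)).
          branch 2.2.1 (add ~(~p2 & p4)):
            ~(~p2 & p4): β-rule — branch into ~~p2  //  ~p4.
              branch 2.2.1.1 (add ~~p2):
                ○ open, literals {p1=0, p2=1}.
              branch 2.2.1.2 (add ~p4):
                ○ open, literals {p1=0, p4=0}.
          branch 2.2.2 (add ~((p2 & ~p2) -> (p5 -> p1))):
            ~((p2 & ~p2) -> (p5 -> p1)): α-rule — add (p2 & ~p2), ~(p5 -> p1).
            (p2 & ~p2): α-rule — add p2, ~p2.
            × closes — contains both p2 and ~p2.
2 branches closed, 5 open.
Each open branch fixes some atoms; the unmentioned ones are free. Counting distinct full assignments: branch {p2=1} (p1, p3, p4, p5) contributes 16 new; branch {p1=0, p2=1, p5=1} (p3, p4) contributes 0 new; branch {p1=0, p4=0, p5=1} (p2, p3) contributes 2 new; branch {p1=0, p2=1} (p3, p4, p5) contributes 0 new; branch {p1=0, p4=0} (p2, p3, p5) contributes 2 new. Total: 20.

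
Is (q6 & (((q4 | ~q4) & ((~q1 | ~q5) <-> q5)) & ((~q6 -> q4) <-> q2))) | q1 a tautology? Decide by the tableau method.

Assume the negation and expand:
Initial set: {~((q6 & (((q4 | ~q4) & ((~q1 | ~q5) <-> q5)) & ((~q6 -> q4) <-> q2))) | q1)}.
~((q6 & (((q4 | ~q4) & ((~q1 | ~q5) <-> q5)) & ((~q6 -> q4) <-> q2))) | q1): α-rule — add ~(q6 & (((q4 | ~q4) & ((~q1 | ~q5) <-> q5)) & ((~q6 -> q4) <-> q2))), ~q1.
~(q6 & (((q4 | ~q4) & ((~q1 | ~q5) <-> q5)) & ((~q6 -> q4) <-> q2))): β-rule — branch into ~q6  //  ~(((q4 | ~q4) & ((~q1 | ~q5) <-> q5)) & ((~q6 -> q4) <-> q2)).
  branch 1 (add ~q6):
    ○ open, literals {q1=0, q6=0}.
  branch 2 (add ~(((q4 | ~q4) & ((~q1 | ~q5) <-> q5)) & ((~q6 -> q4) <-> q2))):
    ~(((q4 | ~q4) & ((~q1 | ~q5) <-> q5)) & ((~q6 -> q4) <-> q2)): β-rule — branch into ~((q4 | ~q4) & ((~q1 | ~q5) <-> q5))  //  ~((~q6 -> q4) <-> q2).
      branch 2.1 (add ~((q4 | ~q4) & ((~q1 | ~q5) <-> q5))):
        ~((q4 | ~q4) & ((~q1 | ~q5) <-> q5)): β-rule — branch into ~(q4 | ~q4)  //  ~((~q1 | ~q5) <-> q5).
          branch 2.1.1 (add ~(q4 | ~q4)):
            ~(q4 | ~q4): α-rule — add ~q4, ~~q4.
            × closes — contains both q4 and ~q4.
          branch 2.1.2 (add ~((~q1 | ~q5) <-> q5)):
            ~((~q1 | ~q5) <-> q5): β-rule — branch into (~q1 | ~q5), ~q5  //  ~(~q1 | ~q5), q5.
              branch 2.1.2.1 (add (~q1 | ~q5), ~q5):
                (~q1 | ~q5): β-rule — branch into ~q1  //  ~q5.
                  branch 2.1.2.1.1 (add ~q1):
                    ○ open, literals {q1=0, q5=0}.
                  branch 2.1.2.1.2 (add ~q5):
                    ○ open, literals {q1=0, q5=0}.
              branch 2.1.2.2 (add ~(~q1 | ~q5), q5):
                ~(~q1 | ~q5): α-rule — add ~~q1, ~~q5.
                × closes — contains both q1 and ~q1.
      branch 2.2 (add ~((~q6 -> q4) <-> q2)):
        ~((~q6 -> q4) <-> q2): β-rule — branch into (~q6 -> q4), ~q2  //  ~(~q6 -> q4), q2.
          branch 2.2.1 (add (~q6 -> q4), ~q2):
            (~q6 -> q4): β-rule — branch into ~~q6  //  q4.
              branch 2.2.1.1 (add ~~q6):
                ○ open, literals {q1=0, q2=0, q6=1}.
              branch 2.2.1.2 (add q4):
                ○ open, literals {q1=0, q2=0, q4=1}.
          branch 2.2.2 (add ~(~q6 -> q4), q2):
            ~(~q6 -> q4): α-rule — add ~q6, ~q4.
            ○ open, literals {q1=0, q2=1, q4=0, q6=0}.
2 branches closed, 6 open.
An open branch gives a countermodel: q1=0, q6=0 (unmentioned atoms arbitrary); under it the original formula is false.

Not valid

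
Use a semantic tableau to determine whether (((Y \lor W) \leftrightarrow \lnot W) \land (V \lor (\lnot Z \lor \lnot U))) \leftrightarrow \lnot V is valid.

Assume the negation and expand:
Initial set: {F ((((Y \lor W) \leftrightarrow \lnot W) \land (V \lor (\lnot Z \lor \lnot U))) \leftrightarrow \lnot V)}.
F ((((Y \lor W) \leftrightarrow \lnot W) \land (V \lor (\lnot Z \lor \lnot U))) \leftrightarrow \lnot V): β-rule — branch into T (((Y \lor W) \leftrightarrow \lnot W) \land (V \lor (\lnot Z \lor \lnot U))), F \lnot V  //  F (((Y \lor W) \leftrightarrow \lnot W) \land (V \lor (\lnot Z \lor \lnot U))), T \lnot V.
  branch 1 (add T (((Y \lor W) \leftrightarrow \lnot W) \land (V \lor (\lnot Z \lor \lnot U))), F \lnot V):
    T (((Y \lor W) \leftrightarrow \lnot W) \land (V \lor (\lnot Z \lor \lnot U))): α-rule — add T ((Y \lor W) \leftrightarrow \lnot W), T (V \lor (\lnot Z \lor \lnot U)).
    T ((Y \lor W) \leftrightarrow \lnot W): β-rule — branch into T (Y \lor W), T \lnot W  //  F (Y \lor W), F \lnot W.
      branch 1.1 (add T (Y \lor W), T \lnot W):
        T (V \lor (\lnot Z \lor \lnot U)): β-rule — branch into T V  //  T (\lnot Z \lor \lnot U).
          branch 1.1.1 (add T V):
            T (Y \lor W): β-rule — branch into T Y  //  T W.
              branch 1.1.1.1 (add T Y):
                ○ open, literals {V=true, W=false, Y=true}.
              branch 1.1.1.2 (add T W):
                × closes — contains both W and \lnot W.
          branch 1.1.2 (add T (\lnot Z \lor \lnot U)):
            T (Y \lor W): β-rule — branch into T Y  //  T W.
              branch 1.1.2.1 (add T Y):
                T (\lnot Z \lor \lnot U): β-rule — branch into T \lnot Z  //  T \lnot U.
                  branch 1.1.2.1.1 (add T \lnot Z):
                    ○ open, literals {V=true, W=false, Y=true, Z=false}.
                  branch 1.1.2.1.2 (add T \lnot U):
                    ○ open, literals {U=false, V=true, W=false, Y=true}.
              branch 1.1.2.2 (add T W):
                × closes — contains both W and \lnot W.
      branch 1.2 (add F (Y \lor W), F \lnot W):
        F (Y \lor W): α-rule — add F Y, F W.
        × closes — contains both W and \lnot W.
  branch 2 (add F (((Y \lor W) \leftrightarrow \lnot W) \land (V \lor (\lnot Z \lor \lnot U))), T \lnot V):
    F (((Y \lor W) \leftrightarrow \lnot W) \land (V \lor (\lnot Z \lor \lnot U))): β-rule — branch into F ((Y \lor W) \leftrightarrow \lnot W)  //  F (V \lor (\lnot Z \lor \lnot U)).
      branch 2.1 (add F ((Y \lor W) \leftrightarrow \lnot W)):
        F ((Y \lor W) \leftrightarrow \lnot W): β-rule — branch into T (Y \lor W), F \lnot W  //  F (Y \lor W), T \lnot W.
          branch 2.1.1 (add T (Y \lor W), F \lnot W):
            T (Y \lor W): β-rule — branch into T Y  //  T W.
              branch 2.1.1.1 (add T Y):
                ○ open, literals {V=false, W=true, Y=true}.
              branch 2.1.1.2 (add T W):
                ○ open, literals {V=false, W=true}.
          branch 2.1.2 (add F (Y \lor W), T \lnot W):
            F (Y \lor W): α-rule — add F Y, F W.
            ○ open, literals {V=false, W=false, Y=false}.
      branch 2.2 (add F (V \lor (\lnot Z \lor \lnot U))):
        F (V \lor (\lnot Z \lor \lnot U)): α-rule — add F V, F (\lnot Z \lor \lnot U).
        F (\lnot Z \lor \lnot U): α-rule — add F \lnot Z, F \lnot U.
        ○ open, literals {U=true, V=false, Z=true}.
3 branches closed, 7 open.
An open branch gives a countermodel: V=true, W=false, Y=true (unmentioned atoms arbitrary); under it the original formula is false.

Not valid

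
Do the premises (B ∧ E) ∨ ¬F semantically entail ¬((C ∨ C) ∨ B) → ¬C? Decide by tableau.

Initial set: {((B ∧ E) ∨ ¬F); ¬(¬((C ∨ C) ∨ B) → ¬C)}.
¬(¬((C ∨ C) ∨ B) → ¬C): α-rule — add ¬((C ∨ C) ∨ B), ¬¬C.
¬((C ∨ C) ∨ B): α-rule — add ¬(C ∨ C), ¬B.
¬(C ∨ C): α-rule — add ¬C, ¬C.
× closes — contains both C and ¬C.
All 1 branch closes.
Every branch closed, so the premises entail the conclusion.

Yes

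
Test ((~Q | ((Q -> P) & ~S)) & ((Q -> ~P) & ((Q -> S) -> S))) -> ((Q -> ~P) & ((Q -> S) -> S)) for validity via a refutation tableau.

Assume the negation and expand:
Initial set: {~(((~Q | ((Q -> P) & ~S)) & ((Q -> ~P) & ((Q -> S) -> S))) -> ((Q -> ~P) & ((Q -> S) -> S)))}.
~(((~Q | ((Q -> P) & ~S)) & ((Q -> ~P) & ((Q -> S) -> S))) -> ((Q -> ~P) & ((Q -> S) -> S))): α-rule — add ((~Q | ((Q -> P) & ~S)) & ((Q -> ~P) & ((Q -> S) -> S))), ~((Q -> ~P) & ((Q -> S) -> S)).
((~Q | ((Q -> P) & ~S)) & ((Q -> ~P) & ((Q -> S) -> S))): α-rule — add (~Q | ((Q -> P) & ~S)), ((Q -> ~P) & ((Q -> S) -> S)).
((Q -> ~P) & ((Q -> S) -> S)): α-rule — add (Q -> ~P), ((Q -> S) -> S).
~((Q -> ~P) & ((Q -> S) -> S)): β-rule — branch into ~(Q -> ~P)  //  ~((Q -> S) -> S).
  branch 1 (add ~(Q -> ~P)):
    ~(Q -> ~P): α-rule — add Q, ~~P.
    (~Q | ((Q -> P) & ~S)): β-rule — branch into ~Q  //  ((Q -> P) & ~S).
      branch 1.1 (add ~Q):
        × closes — contains both Q and ~Q.
      branch 1.2 (add ((Q -> P) & ~S)):
        ((Q -> P) & ~S): α-rule — add (Q -> P), ~S.
        (Q -> ~P): β-rule — branch into ~Q  //  ~P.
          branch 1.2.1 (add ~Q):
            × closes — contains both Q and ~Q.
          branch 1.2.2 (add ~P):
            × closes — contains both P and ~P.
  branch 2 (add ~((Q -> S) -> S)):
    ~((Q -> S) -> S): α-rule — add (Q -> S), ~S.
    (~Q | ((Q -> P) & ~S)): β-rule — branch into ~Q  //  ((Q -> P) & ~S).
      branch 2.1 (add ~Q):
        (Q -> ~P): β-rule — branch into ~Q  //  ~P.
          branch 2.1.1 (add ~Q):
            ((Q -> S) -> S): β-rule — branch into ~(Q -> S)  //  S.
              branch 2.1.1.1 (add ~(Q -> S)):
                ~(Q -> S): α-rule — add Q, ~S.
                × closes — contains both Q and ~Q.
              branch 2.1.1.2 (add S):
                × closes — contains both S and ~S.
          branch 2.1.2 (add ~P):
            ((Q -> S) -> S): β-rule — branch into ~(Q -> S)  //  S.
              branch 2.1.2.1 (add ~(Q -> S)):
                ~(Q -> S): α-rule — add Q, ~S.
                × closes — contains both Q and ~Q.
              branch 2.1.2.2 (add S):
                × closes — contains both S and ~S.
      branch 2.2 (add ((Q -> P) & ~S)):
        ((Q -> P) & ~S): α-rule — add (Q -> P), ~S.
        (Q -> ~P): β-rule — branch into ~Q  //  ~P.
          branch 2.2.1 (add ~Q):
            ((Q -> S) -> S): β-rule — branch into ~(Q -> S)  //  S.
              branch 2.2.1.1 (add ~(Q -> S)):
                ~(Q -> S): α-rule — add Q, ~S.
                × closes — contains both Q and ~Q.
              branch 2.2.1.2 (add S):
                × closes — contains both S and ~S.
          branch 2.2.2 (add ~P):
            ((Q -> S) -> S): β-rule — branch into ~(Q -> S)  //  S.
              branch 2.2.2.1 (add ~(Q -> S)):
                ~(Q -> S): α-rule — add Q, ~S.
                (Q -> S): β-rule — branch into ~Q  //  S.
                  branch 2.2.2.1.1 (add ~Q):
                    × closes — contains both Q and ~Q.
                  branch 2.2.2.1.2 (add S):
                    × closes — contains both S and ~S.
              branch 2.2.2.2 (add S):
                × closes — contains both S and ~S.
All 12 branches close.
Every branch closed, so the negation is unsatisfiable and the formula is valid.

Valid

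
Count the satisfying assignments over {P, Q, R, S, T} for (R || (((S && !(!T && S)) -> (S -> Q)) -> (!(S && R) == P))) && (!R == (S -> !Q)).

Initial set: {T ((R || (((S && !(!T && S)) -> (S -> Q)) -> (!(S && R) == P))) && (!R == (S -> !Q)))}.
T ((R || (((S && !(!T && S)) -> (S -> Q)) -> (!(S && R) == P))) && (!R == (S -> !Q))): α-rule — add T (R || (((S && !(!T && S)) -> (S -> Q)) -> (!(S && R) == P))), T (!R == (S -> !Q)).
T (R || (((S && !(!T && S)) -> (S -> Q)) -> (!(S && R) == P))): β-rule — branch into T R  //  T (((S && !(!T && S)) -> (S -> Q)) -> (!(S && R) == P)).
  branch 1 (add T R):
    T (!R == (S -> !Q)): β-rule — branch into T !R, T (S -> !Q)  //  F !R, F (S -> !Q).
      branch 1.1 (add T !R, T (S -> !Q)):
        × closes — contains both R and !R.
      branch 1.2 (add F !R, F (S -> !Q)):
        F (S -> !Q): α-rule — add T S, F !Q.
        ○ open, literals {Q=1, R=1, S=1}.
  branch 2 (add T (((S && !(!T && S)) -> (S -> Q)) -> (!(S && R) == P))):
    T (!R == (S -> !Q)): β-rule — branch into T !R, T (S -> !Q)  //  F !R, F (S -> !Q).
      branch 2.1 (add T !R, T (S -> !Q)):
        T (((S && !(!T && S)) -> (S -> Q)) -> (!(S && R) == P)): β-rule — branch into F ((S && !(!T && S)) -> (S -> Q))  //  T (!(S && R) == P).
          branch 2.1.1 (add F ((S && !(!T && S)) -> (S -> Q))):
            F ((S && !(!T && S)) -> (S -> Q)): α-rule — add T (S && !(!T && S)), F (S -> Q).
            T (S && !(!T && S)): α-rule — add T S, T !(!T && S).
            F (S -> Q): α-rule — add T S, F Q.
            T (S -> !Q): β-rule — branch into F S  //  T !Q.
              branch 2.1.1.1 (add F S):
                × closes — contains both S and !S.
              branch 2.1.1.2 (add T !Q):
                T !(!T && S): β-rule — branch into F !T  //  F S.
                  branch 2.1.1.2.1 (add F !T):
                    ○ open, literals {Q=0, R=0, S=1, T=1}.
                  branch 2.1.1.2.2 (add F S):
                    × closes — contains both S and !S.
          branch 2.1.2 (add T (!(S && R) == P)):
            T (S -> !Q): β-rule — branch into F S  //  T !Q.
              branch 2.1.2.1 (add F S):
                T (!(S && R) == P): β-rule — branch into T !(S && R), T P  //  F !(S && R), F P.
                  branch 2.1.2.1.1 (add T !(S && R), T P):
                    T !(S && R): β-rule — branch into F S  //  F R.
                      branch 2.1.2.1.1.1 (add F S):
                        ○ open, literals {P=1, R=0, S=0}.
                      branch 2.1.2.1.1.2 (add F R):
                        ○ open, literals {P=1, R=0, S=0}.
                  branch 2.1.2.1.2 (add F !(S && R), F P):
                    F !(S && R): α-rule — add T S, T R.
                    × closes — contains both S and !S.
              branch 2.1.2.2 (add T !Q):
                T (!(S && R) == P): β-rule — branch into T !(S && R), T P  //  F !(S && R), F P.
                  branch 2.1.2.2.1 (add T !(S && R), T P):
                    T !(S && R): β-rule — branch into F S  //  F R.
                      branch 2.1.2.2.1.1 (add F S):
                        ○ open, literals {P=1, Q=0, R=0, S=0}.
                      branch 2.1.2.2.1.2 (add F R):
                        ○ open, literals {P=1, Q=0, R=0}.
                  branch 2.1.2.2.2 (add F !(S && R), F P):
                    F !(S && R): α-rule — add T S, T R.
                    × closes — contains both R and !R.
      branch 2.2 (add F !R, F (S -> !Q)):
        F (S -> !Q): α-rule — add T S, F !Q.
        T (((S && !(!T && S)) -> (S -> Q)) -> (!(S && R) == P)): β-rule — branch into F ((S && !(!T && S)) -> (S -> Q))  //  T (!(S && R) == P).
          branch 2.2.1 (add F ((S && !(!T && S)) -> (S -> Q))):
            F ((S && !(!T && S)) -> (S -> Q)): α-rule — add T (S && !(!T && S)), F (S -> Q).
            T (S && !(!T && S)): α-rule — add T S, T !(!T && S).
            F (S -> Q): α-rule — add T S, F Q.
            × closes — contains both Q and !Q.
          branch 2.2.2 (add T (!(S && R) == P)):
            T (!(S && R) == P): β-rule — branch into T !(S && R), T P  //  F !(S && R), F P.
              branch 2.2.2.1 (add T !(S && R), T P):
                T !(S && R): β-rule — branch into F S  //  F R.
                  branch 2.2.2.1.1 (add F S):
                    × closes — contains both S and !S.
                  branch 2.2.2.1.2 (add F R):
                    × closes — contains both R and !R.
              branch 2.2.2.2 (add F !(S && R), F P):
                F !(S && R): α-rule — add T S, T R.
                ○ open, literals {P=0, Q=1, R=1, S=1}.
8 branches closed, 7 open.
Each open branch fixes some atoms; the unmentioned ones are free. Counting distinct full assignments: branch {Q=1, R=1, S=1} (P, T) contributes 4 new; branch {Q=0, R=0, S=1, T=1} (P) contributes 2 new; branch {P=1, R=0, S=0} (Q, T) contributes 4 new; branch {P=1, R=0, S=0} (Q, T) contributes 0 new; branch {P=1, Q=0, R=0, S=0} (T) contributes 0 new; branch {P=1, Q=0, R=0} (S, T) contributes 1 new; branch {P=0, Q=1, R=1, S=1} (T) contributes 0 new. Total: 11.

11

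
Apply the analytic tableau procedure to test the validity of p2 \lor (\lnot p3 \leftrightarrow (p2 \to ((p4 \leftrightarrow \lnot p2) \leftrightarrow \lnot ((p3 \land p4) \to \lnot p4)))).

Not valid

Assume the negation and expand:
Initial set: {\lnot (p2 \lor (\lnot p3 \leftrightarrow (p2 \to ((p4 \leftrightarrow \lnot p2) \leftrightarrow \lnot ((p3 \land p4) \to \lnot p4)))))}.
\lnot (p2 \lor (\lnot p3 \leftrightarrow (p2 \to ((p4 \leftrightarrow \lnot p2) \leftrightarrow \lnot ((p3 \land p4) \to \lnot p4))))): α-rule — add \lnot p2, \lnot (\lnot p3 \leftrightarrow (p2 \to ((p4 \leftrightarrow \lnot p2) \leftrightarrow \lnot ((p3 \land p4) \to \lnot p4)))).
\lnot (\lnot p3 \leftrightarrow (p2 \to ((p4 \leftrightarrow \lnot p2) \leftrightarrow \lnot ((p3 \land p4) \to \lnot p4)))): β-rule — branch into \lnot p3, \lnot (p2 \to ((p4 \leftrightarrow \lnot p2) \leftrightarrow \lnot ((p3 \land p4) \to \lnot p4)))  //  \lnot \lnot p3, (p2 \to ((p4 \leftrightarrow \lnot p2) \leftrightarrow \lnot ((p3 \land p4) \to \lnot p4))).
  branch 1 (add \lnot p3, \lnot (p2 \to ((p4 \leftrightarrow \lnot p2) \leftrightarrow \lnot ((p3 \land p4) \to \lnot p4)))):
    \lnot (p2 \to ((p4 \leftrightarrow \lnot p2) \leftrightarrow \lnot ((p3 \land p4) \to \lnot p4))): α-rule — add p2, \lnot ((p4 \leftrightarrow \lnot p2) \leftrightarrow \lnot ((p3 \land p4) \to \lnot p4)).
    × closes — contains both p2 and \lnot p2.
  branch 2 (add \lnot \lnot p3, (p2 \to ((p4 \leftrightarrow \lnot p2) \leftrightarrow \lnot ((p3 \land p4) \to \lnot p4)))):
    (p2 \to ((p4 \leftrightarrow \lnot p2) \leftrightarrow \lnot ((p3 \land p4) \to \lnot p4))): β-rule — branch into \lnot p2  //  ((p4 \leftrightarrow \lnot p2) \leftrightarrow \lnot ((p3 \land p4) \to \lnot p4)).
      branch 2.1 (add \lnot p2):
        ○ open, literals {p2=false, p3=true}.
      branch 2.2 (add ((p4 \leftrightarrow \lnot p2) \leftrightarrow \lnot ((p3 \land p4) \to \lnot p4))):
        ((p4 \leftrightarrow \lnot p2) \leftrightarrow \lnot ((p3 \land p4) \to \lnot p4)): β-rule — branch into (p4 \leftrightarrow \lnot p2), \lnot ((p3 \land p4) \to \lnot p4)  //  \lnot (p4 \leftrightarrow \lnot p2), \lnot \lnot ((p3 \land p4) \to \lnot p4).
          branch 2.2.1 (add (p4 \leftrightarrow \lnot p2), \lnot ((p3 \land p4) \to \lnot p4)):
            \lnot ((p3 \land p4) \to \lnot p4): α-rule — add (p3 \land p4), \lnot \lnot p4.
            (p3 \land p4): α-rule — add p3, p4.
            (p4 \leftrightarrow \lnot p2): β-rule — branch into p4, \lnot p2  //  \lnot p4, \lnot \lnot p2.
              branch 2.2.1.1 (add p4, \lnot p2):
                ○ open, literals {p2=false, p3=true, p4=true}.
              branch 2.2.1.2 (add \lnot p4, \lnot \lnot p2):
                × closes — contains both p4 and \lnot p4.
          branch 2.2.2 (add \lnot (p4 \leftrightarrow \lnot p2), \lnot \lnot ((p3 \land p4) \to \lnot p4)):
            \lnot (p4 \leftrightarrow \lnot p2): β-rule — branch into p4, \lnot \lnot p2  //  \lnot p4, \lnot p2.
              branch 2.2.2.1 (add p4, \lnot \lnot p2):
                × closes — contains both p2 and \lnot p2.
              branch 2.2.2.2 (add \lnot p4, \lnot p2):
                \lnot \lnot ((p3 \land p4) \to \lnot p4): β-rule — branch into \lnot (p3 \land p4)  //  \lnot p4.
                  branch 2.2.2.2.1 (add \lnot (p3 \land p4)):
                    \lnot (p3 \land p4): β-rule — branch into \lnot p3  //  \lnot p4.
                      branch 2.2.2.2.1.1 (add \lnot p3):
                        × closes — contains both p3 and \lnot p3.
                      branch 2.2.2.2.1.2 (add \lnot p4):
                        ○ open, literals {p2=false, p3=true, p4=false}.
                  branch 2.2.2.2.2 (add \lnot p4):
                    ○ open, literals {p2=false, p3=true, p4=false}.
4 branches closed, 4 open.
An open branch gives a countermodel: p2=false, p3=true (unmentioned atoms arbitrary); under it the original formula is false.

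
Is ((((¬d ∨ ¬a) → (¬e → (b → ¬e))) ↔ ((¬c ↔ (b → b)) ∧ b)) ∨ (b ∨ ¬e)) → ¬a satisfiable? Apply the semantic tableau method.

Satisfiable

Initial set: {(((((¬d ∨ ¬a) → (¬e → (b → ¬e))) ↔ ((¬c ↔ (b → b)) ∧ b)) ∨ (b ∨ ¬e)) → ¬a)}.
(((((¬d ∨ ¬a) → (¬e → (b → ¬e))) ↔ ((¬c ↔ (b → b)) ∧ b)) ∨ (b ∨ ¬e)) → ¬a): β-rule — branch into ¬((((¬d ∨ ¬a) → (¬e → (b → ¬e))) ↔ ((¬c ↔ (b → b)) ∧ b)) ∨ (b ∨ ¬e))  //  ¬a.
  branch 1 (add ¬((((¬d ∨ ¬a) → (¬e → (b → ¬e))) ↔ ((¬c ↔ (b → b)) ∧ b)) ∨ (b ∨ ¬e))):
    ¬((((¬d ∨ ¬a) → (¬e → (b → ¬e))) ↔ ((¬c ↔ (b → b)) ∧ b)) ∨ (b ∨ ¬e)): α-rule — add ¬(((¬d ∨ ¬a) → (¬e → (b → ¬e))) ↔ ((¬c ↔ (b → b)) ∧ b)), ¬(b ∨ ¬e).
    ¬(b ∨ ¬e): α-rule — add ¬b, ¬¬e.
    ¬(((¬d ∨ ¬a) → (¬e → (b → ¬e))) ↔ ((¬c ↔ (b → b)) ∧ b)): β-rule — branch into ((¬d ∨ ¬a) → (¬e → (b → ¬e))), ¬((¬c ↔ (b → b)) ∧ b)  //  ¬((¬d ∨ ¬a) → (¬e → (b → ¬e))), ((¬c ↔ (b → b)) ∧ b).
      branch 1.1 (add ((¬d ∨ ¬a) → (¬e → (b → ¬e))), ¬((¬c ↔ (b → b)) ∧ b)):
        ((¬d ∨ ¬a) → (¬e → (b → ¬e))): β-rule — branch into ¬(¬d ∨ ¬a)  //  (¬e → (b → ¬e)).
          branch 1.1.1 (add ¬(¬d ∨ ¬a)):
            ¬(¬d ∨ ¬a): α-rule — add ¬¬d, ¬¬a.
            ¬((¬c ↔ (b → b)) ∧ b): β-rule — branch into ¬(¬c ↔ (b → b))  //  ¬b.
              branch 1.1.1.1 (add ¬(¬c ↔ (b → b))):
                ¬(¬c ↔ (b → b)): β-rule — branch into ¬c, ¬(b → b)  //  ¬¬c, (b → b).
                  branch 1.1.1.1.1 (add ¬c, ¬(b → b)):
                    ¬(b → b): α-rule — add b, ¬b.
                    × closes — contains both b and ¬b.
                  branch 1.1.1.1.2 (add ¬¬c, (b → b)):
                    (b → b): β-rule — branch into ¬b  //  b.
                      branch 1.1.1.1.2.1 (add ¬b):
                        ○ open, literals {a=T, b=F, c=T, d=T, e=T}.
                      branch 1.1.1.1.2.2 (add b):
                        × closes — contains both b and ¬b.
              branch 1.1.1.2 (add ¬b):
                ○ open, literals {a=T, b=F, d=T, e=T}.
          branch 1.1.2 (add (¬e → (b → ¬e))):
            ¬((¬c ↔ (b → b)) ∧ b): β-rule — branch into ¬(¬c ↔ (b → b))  //  ¬b.
              branch 1.1.2.1 (add ¬(¬c ↔ (b → b))):
                (¬e → (b → ¬e)): β-rule — branch into ¬¬e  //  (b → ¬e).
                  branch 1.1.2.1.1 (add ¬¬e):
                    ¬(¬c ↔ (b → b)): β-rule — branch into ¬c, ¬(b → b)  //  ¬¬c, (b → b).
                      branch 1.1.2.1.1.1 (add ¬c, ¬(b → b)):
                        ¬(b → b): α-rule — add b, ¬b.
                        × closes — contains both b and ¬b.
                      branch 1.1.2.1.1.2 (add ¬¬c, (b → b)):
                        (b → b): β-rule — branch into ¬b  //  b.
                          branch 1.1.2.1.1.2.1 (add ¬b):
                            ○ open, literals {b=F, c=T, e=T}.
                          branch 1.1.2.1.1.2.2 (add b):
                            × closes — contains both b and ¬b.
                  branch 1.1.2.1.2 (add (b → ¬e)):
                    ¬(¬c ↔ (b → b)): β-rule — branch into ¬c, ¬(b → b)  //  ¬¬c, (b → b).
                      branch 1.1.2.1.2.1 (add ¬c, ¬(b → b)):
                        ¬(b → b): α-rule — add b, ¬b.
                        × closes — contains both b and ¬b.
                      branch 1.1.2.1.2.2 (add ¬¬c, (b → b)):
                        (b → ¬e): β-rule — branch into ¬b  //  ¬e.
                          branch 1.1.2.1.2.2.1 (add ¬b):
                            (b → b): β-rule — branch into ¬b  //  b.
                              branch 1.1.2.1.2.2.1.1 (add ¬b):
                                ○ open, literals {b=F, c=T, e=T}.
                              branch 1.1.2.1.2.2.1.2 (add b):
                                × closes — contains both b and ¬b.
                          branch 1.1.2.1.2.2.2 (add ¬e):
                            × closes — contains both e and ¬e.
              branch 1.1.2.2 (add ¬b):
                (¬e → (b → ¬e)): β-rule — branch into ¬¬e  //  (b → ¬e).
                  branch 1.1.2.2.1 (add ¬¬e):
                    ○ open, literals {b=F, e=T}.
                  branch 1.1.2.2.2 (add (b → ¬e)):
                    (b → ¬e): β-rule — branch into ¬b  //  ¬e.
                      branch 1.1.2.2.2.1 (add ¬b):
                        ○ open, literals {b=F, e=T}.
                      branch 1.1.2.2.2.2 (add ¬e):
                        × closes — contains both e and ¬e.
      branch 1.2 (add ¬((¬d ∨ ¬a) → (¬e → (b → ¬e))), ((¬c ↔ (b → b)) ∧ b)):
        ¬((¬d ∨ ¬a) → (¬e → (b → ¬e))): α-rule — add (¬d ∨ ¬a), ¬(¬e → (b → ¬e)).
        ((¬c ↔ (b → b)) ∧ b): α-rule — add (¬c ↔ (b → b)), b.
        × closes — contains both b and ¬b.
  branch 2 (add ¬a):
    ○ open, literals {a=F}.
9 branches closed, 7 open.
An open branch gives a satisfying assignment: a=T, b=F, c=T, d=T, e=T.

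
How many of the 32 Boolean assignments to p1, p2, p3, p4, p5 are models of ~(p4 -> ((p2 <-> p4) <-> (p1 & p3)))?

Initial set: {T ~(p4 -> ((p2 <-> p4) <-> (p1 & p3)))}.
T ~(p4 -> ((p2 <-> p4) <-> (p1 & p3))): α-rule — add T p4, F ((p2 <-> p4) <-> (p1 & p3)).
F ((p2 <-> p4) <-> (p1 & p3)): β-rule — branch into T (p2 <-> p4), F (p1 & p3)  //  F (p2 <-> p4), T (p1 & p3).
  branch 1 (add T (p2 <-> p4), F (p1 & p3)):
    T (p2 <-> p4): β-rule — branch into T p2, T p4  //  F p2, F p4.
      branch 1.1 (add T p2, T p4):
        F (p1 & p3): β-rule — branch into F p1  //  F p3.
          branch 1.1.1 (add F p1):
            ○ open, literals {p1=false, p2=true, p4=true}.
          branch 1.1.2 (add F p3):
            ○ open, literals {p2=true, p3=false, p4=true}.
      branch 1.2 (add F p2, F p4):
        × closes — contains both p4 and ~p4.
  branch 2 (add F (p2 <-> p4), T (p1 & p3)):
    T (p1 & p3): α-rule — add T p1, T p3.
    F (p2 <-> p4): β-rule — branch into T p2, F p4  //  F p2, T p4.
      branch 2.1 (add T p2, F p4):
        × closes — contains both p4 and ~p4.
      branch 2.2 (add F p2, T p4):
        ○ open, literals {p1=true, p2=false, p3=true, p4=true}.
2 branches closed, 3 open.
Each open branch fixes some atoms; the unmentioned ones are free. Counting distinct full assignments: branch {p1=false, p2=true, p4=true} (p3, p5) contributes 4 new; branch {p2=true, p3=false, p4=true} (p1, p5) contributes 2 new; branch {p1=true, p2=false, p3=true, p4=true} (p5) contributes 2 new. Total: 8.

8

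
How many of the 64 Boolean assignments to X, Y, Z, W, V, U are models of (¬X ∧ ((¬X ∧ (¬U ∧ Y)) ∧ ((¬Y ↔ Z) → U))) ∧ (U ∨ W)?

Initial set: {T ((¬X ∧ ((¬X ∧ (¬U ∧ Y)) ∧ ((¬Y ↔ Z) → U))) ∧ (U ∨ W))}.
T ((¬X ∧ ((¬X ∧ (¬U ∧ Y)) ∧ ((¬Y ↔ Z) → U))) ∧ (U ∨ W)): α-rule — add T (¬X ∧ ((¬X ∧ (¬U ∧ Y)) ∧ ((¬Y ↔ Z) → U))), T (U ∨ W).
T (¬X ∧ ((¬X ∧ (¬U ∧ Y)) ∧ ((¬Y ↔ Z) → U))): α-rule — add T ¬X, T ((¬X ∧ (¬U ∧ Y)) ∧ ((¬Y ↔ Z) → U)).
T ((¬X ∧ (¬U ∧ Y)) ∧ ((¬Y ↔ Z) → U)): α-rule — add T (¬X ∧ (¬U ∧ Y)), T ((¬Y ↔ Z) → U).
T (¬X ∧ (¬U ∧ Y)): α-rule — add T ¬X, T (¬U ∧ Y).
T (¬U ∧ Y): α-rule — add T ¬U, T Y.
T (U ∨ W): β-rule — branch into T U  //  T W.
  branch 1 (add T U):
    × closes — contains both U and ¬U.
  branch 2 (add T W):
    T ((¬Y ↔ Z) → U): β-rule — branch into F (¬Y ↔ Z)  //  T U.
      branch 2.1 (add F (¬Y ↔ Z)):
        F (¬Y ↔ Z): β-rule — branch into T ¬Y, F Z  //  F ¬Y, T Z.
          branch 2.1.1 (add T ¬Y, F Z):
            × closes — contains both Y and ¬Y.
          branch 2.1.2 (add F ¬Y, T Z):
            ○ open, literals {U=F, W=T, X=F, Y=T, Z=T}.
      branch 2.2 (add T U):
        × closes — contains both U and ¬U.
3 branches closed, 1 open.
Each open branch fixes some atoms; the unmentioned ones are free. Counting distinct full assignments: branch {U=F, W=T, X=F, Y=T, Z=T} (V) contributes 2 new. Total: 2.

2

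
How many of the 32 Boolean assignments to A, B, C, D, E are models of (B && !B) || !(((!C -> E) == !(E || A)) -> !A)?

Initial set: {((B && !B) || !(((!C -> E) == !(E || A)) -> !A))}.
((B && !B) || !(((!C -> E) == !(E || A)) -> !A)): β-rule — branch into (B && !B)  //  !(((!C -> E) == !(E || A)) -> !A).
  branch 1 (add (B && !B)):
    (B && !B): α-rule — add B, !B.
    × closes — contains both B and !B.
  branch 2 (add !(((!C -> E) == !(E || A)) -> !A)):
    !(((!C -> E) == !(E || A)) -> !A): α-rule — add ((!C -> E) == !(E || A)), !!A.
    ((!C -> E) == !(E || A)): β-rule — branch into (!C -> E), !(E || A)  //  !(!C -> E), !!(E || A).
      branch 2.1 (add (!C -> E), !(E || A)):
        !(E || A): α-rule — add !E, !A.
        × closes — contains both A and !A.
      branch 2.2 (add !(!C -> E), !!(E || A)):
        !(!C -> E): α-rule — add !C, !E.
        !!(E || A): β-rule — branch into E  //  A.
          branch 2.2.1 (add E):
            × closes — contains both E and !E.
          branch 2.2.2 (add A):
            ○ open, literals {A=true, C=false, E=false}.
3 branches closed, 1 open.
Each open branch fixes some atoms; the unmentioned ones are free. Counting distinct full assignments: branch {A=true, C=false, E=false} (B, D) contributes 4 new. Total: 4.

4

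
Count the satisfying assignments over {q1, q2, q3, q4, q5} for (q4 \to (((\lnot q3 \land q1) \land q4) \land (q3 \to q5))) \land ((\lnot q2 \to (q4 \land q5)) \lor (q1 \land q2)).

11

Initial set: {((q4 \to (((\lnot q3 \land q1) \land q4) \land (q3 \to q5))) \land ((\lnot q2 \to (q4 \land q5)) \lor (q1 \land q2)))}.
((q4 \to (((\lnot q3 \land q1) \land q4) \land (q3 \to q5))) \land ((\lnot q2 \to (q4 \land q5)) \lor (q1 \land q2))): α-rule — add (q4 \to (((\lnot q3 \land q1) \land q4) \land (q3 \to q5))), ((\lnot q2 \to (q4 \land q5)) \lor (q1 \land q2)).
(q4 \to (((\lnot q3 \land q1) \land q4) \land (q3 \to q5))): β-rule — branch into \lnot q4  //  (((\lnot q3 \land q1) \land q4) \land (q3 \to q5)).
  branch 1 (add \lnot q4):
    ((\lnot q2 \to (q4 \land q5)) \lor (q1 \land q2)): β-rule — branch into (\lnot q2 \to (q4 \land q5))  //  (q1 \land q2).
      branch 1.1 (add (\lnot q2 \to (q4 \land q5))):
        (\lnot q2 \to (q4 \land q5)): β-rule — branch into \lnot \lnot q2  //  (q4 \land q5).
          branch 1.1.1 (add \lnot \lnot q2):
            ○ open, literals {q2=1, q4=0}.
          branch 1.1.2 (add (q4 \land q5)):
            (q4 \land q5): α-rule — add q4, q5.
            × closes — contains both q4 and \lnot q4.
      branch 1.2 (add (q1 \land q2)):
        (q1 \land q2): α-rule — add q1, q2.
        ○ open, literals {q1=1, q2=1, q4=0}.
  branch 2 (add (((\lnot q3 \land q1) \land q4) \land (q3 \to q5))):
    (((\lnot q3 \land q1) \land q4) \land (q3 \to q5)): α-rule — add ((\lnot q3 \land q1) \land q4), (q3 \to q5).
    ((\lnot q3 \land q1) \land q4): α-rule — add (\lnot q3 \land q1), q4.
    (\lnot q3 \land q1): α-rule — add \lnot q3, q1.
    ((\lnot q2 \to (q4 \land q5)) \lor (q1 \land q2)): β-rule — branch into (\lnot q2 \to (q4 \land q5))  //  (q1 \land q2).
      branch 2.1 (add (\lnot q2 \to (q4 \land q5))):
        (q3 \to q5): β-rule — branch into \lnot q3  //  q5.
          branch 2.1.1 (add \lnot q3):
            (\lnot q2 \to (q4 \land q5)): β-rule — branch into \lnot \lnot q2  //  (q4 \land q5).
              branch 2.1.1.1 (add \lnot \lnot q2):
                ○ open, literals {q1=1, q2=1, q3=0, q4=1}.
              branch 2.1.1.2 (add (q4 \land q5)):
                (q4 \land q5): α-rule — add q4, q5.
                ○ open, literals {q1=1, q3=0, q4=1, q5=1}.
          branch 2.1.2 (add q5):
            (\lnot q2 \to (q4 \land q5)): β-rule — branch into \lnot \lnot q2  //  (q4 \land q5).
              branch 2.1.2.1 (add \lnot \lnot q2):
                ○ open, literals {q1=1, q2=1, q3=0, q4=1, q5=1}.
              branch 2.1.2.2 (add (q4 \land q5)):
                (q4 \land q5): α-rule — add q4, q5.
                ○ open, literals {q1=1, q3=0, q4=1, q5=1}.
      branch 2.2 (add (q1 \land q2)):
        (q1 \land q2): α-rule — add q1, q2.
        (q3 \to q5): β-rule — branch into \lnot q3  //  q5.
          branch 2.2.1 (add \lnot q3):
            ○ open, literals {q1=1, q2=1, q3=0, q4=1}.
          branch 2.2.2 (add q5):
            ○ open, literals {q1=1, q2=1, q3=0, q4=1, q5=1}.
1 branch closed, 8 open.
Each open branch fixes some atoms; the unmentioned ones are free. Counting distinct full assignments: branch {q2=1, q4=0} (q1, q3, q5) contributes 8 new; branch {q1=1, q2=1, q4=0} (q3, q5) contributes 0 new; branch {q1=1, q2=1, q3=0, q4=1} (q5) contributes 2 new; branch {q1=1, q3=0, q4=1, q5=1} (q2) contributes 1 new; branch {q1=1, q2=1, q3=0, q4=1, q5=1} (none free) contributes 0 new; branch {q1=1, q3=0, q4=1, q5=1} (q2) contributes 0 new; branch {q1=1, q2=1, q3=0, q4=1} (q5) contributes 0 new; branch {q1=1, q2=1, q3=0, q4=1, q5=1} (none free) contributes 0 new. Total: 11.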